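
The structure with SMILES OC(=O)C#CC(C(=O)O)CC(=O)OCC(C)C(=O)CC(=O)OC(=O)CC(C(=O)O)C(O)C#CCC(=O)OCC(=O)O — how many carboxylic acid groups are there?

–COOH: carbonyl C bonded to –OH and C → carboxylic acid (the –OH is not a separate alcohol).
C≡C triple bond → alkyne.
pendant –COOH: carbonyl C bonded to C and –OH → carboxylic acid.
–C(=O)–O–C with C on the carbonyl side → ester.
–C(=O)– with carbon on both sides → ketone.
two acyl groups sharing one oxygen, –C(=O)–O–C(=O)– → anhydride.
pendant –COOH: carbonyl C bonded to C and –OH → carboxylic acid.
–OH on an sp³ carbon → alcohol (secondary).
C≡C triple bond → alkyne.
–C(=O)–O–C with C on the carbonyl side → ester.
–COOH: carbonyl C bonded to –OH and C → carboxylic acid (the –OH is not a separate alcohol).
Carboxylic acid appears at: HOOC, CH(COOH), CH(COOH), COOH → 4.

4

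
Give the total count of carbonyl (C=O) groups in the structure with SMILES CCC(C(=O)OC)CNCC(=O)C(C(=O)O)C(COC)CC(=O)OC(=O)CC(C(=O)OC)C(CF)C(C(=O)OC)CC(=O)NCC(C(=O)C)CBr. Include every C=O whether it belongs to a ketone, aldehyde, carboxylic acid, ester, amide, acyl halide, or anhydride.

9

CH(COOCH3): ester, 1 C=O (running total 1).
CO: ketone, 1 C=O (running total 2).
CH(COOH): carboxylic acid, 1 C=O (running total 3).
CH2CO-O-COCH2: anhydride, 2 C=O (running total 5).
CH(COOCH3): ester, 1 C=O (running total 6).
CH(COOCH3): ester, 1 C=O (running total 7).
CH2CONHCH2: amide, 1 C=O (running total 8).
CH(COCH3): ketone, 1 C=O (running total 9).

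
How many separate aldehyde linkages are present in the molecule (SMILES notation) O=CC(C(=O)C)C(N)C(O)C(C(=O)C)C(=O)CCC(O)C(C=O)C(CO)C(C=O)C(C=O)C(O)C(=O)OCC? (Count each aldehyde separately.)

4

terminal –CHO: carbonyl C bonded to H and C → aldehyde.
pendant –COCH3: carbonyl C bonded to two carbons → ketone.
–NH2 on an sp³ carbon with no adjacent C=O → amine.
–OH on an sp³ carbon → alcohol (secondary).
pendant –COCH3: carbonyl C bonded to two carbons → ketone.
–C(=O)– with carbon on both sides → ketone.
–OH on an sp³ carbon → alcohol (secondary).
pendant –CHO: carbonyl C bonded to C and H → aldehyde.
pendant –CH2OH on an sp³ backbone C → alcohol.
pendant –CHO: carbonyl C bonded to C and H → aldehyde.
pendant –CHO: carbonyl C bonded to C and H → aldehyde.
–OH on an sp³ carbon → alcohol (secondary).
–C(=O)OCH2CH3: carbonyl C bonded to C and to –OEt → ester.
Aldehyde appears at: OHC, CH(CHO), CH(CHO), CH(CHO) → 4.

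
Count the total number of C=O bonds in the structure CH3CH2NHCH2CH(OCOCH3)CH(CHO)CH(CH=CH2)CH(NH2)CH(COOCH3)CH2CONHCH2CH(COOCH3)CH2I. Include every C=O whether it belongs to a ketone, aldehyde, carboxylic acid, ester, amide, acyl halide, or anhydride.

5

CH(OCOCH3): ester, 1 C=O (running total 1).
CH(CHO): aldehyde, 1 C=O (running total 2).
CH(COOCH3): ester, 1 C=O (running total 3).
CH2CONHCH2: amide, 1 C=O (running total 4).
CH(COOCH3): ester, 1 C=O (running total 5).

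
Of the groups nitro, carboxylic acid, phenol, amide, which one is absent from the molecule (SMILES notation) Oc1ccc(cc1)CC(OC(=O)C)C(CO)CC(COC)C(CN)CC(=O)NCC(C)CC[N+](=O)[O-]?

phenol: present (HOC6H4 — –OH attached directly to an aromatic ring → phenol (not alcohol); the ring itself is an arene).
amide: present (CH2CONHCH2 — –C(=O)–N– linkage → amide (the N is not an amine)).
nitro: present (CH2NO2 — –NO2 on carbon → nitro group).
carboxylic acid: absent. In CH(OCOCH3), the acyl oxygen is bonded to carbon (–O–C), not to H, so this is an ester. In CH2CONHCH2, the carbonyl is bonded to nitrogen, not to –OH; that is an amide.

carboxylic acid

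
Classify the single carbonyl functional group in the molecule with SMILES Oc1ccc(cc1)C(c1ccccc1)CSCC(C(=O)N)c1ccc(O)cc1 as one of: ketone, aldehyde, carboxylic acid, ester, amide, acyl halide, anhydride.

The carbonyl is in the CH(CONH2) segment: pendant –CONH2: carbonyl C bonded to C and N → amide.

amide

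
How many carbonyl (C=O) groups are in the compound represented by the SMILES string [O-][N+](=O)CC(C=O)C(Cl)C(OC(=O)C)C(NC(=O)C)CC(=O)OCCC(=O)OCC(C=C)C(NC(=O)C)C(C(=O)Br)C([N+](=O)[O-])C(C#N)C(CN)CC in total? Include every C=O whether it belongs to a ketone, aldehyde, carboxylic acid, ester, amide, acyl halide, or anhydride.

7

CH(CHO): aldehyde, 1 C=O (running total 1).
CH(OCOCH3): ester, 1 C=O (running total 2).
CH(NHCOCH3): amide, 1 C=O (running total 3).
CH2COOCH2: ester, 1 C=O (running total 4).
CH2COOCH2: ester, 1 C=O (running total 5).
CH(NHCOCH3): amide, 1 C=O (running total 6).
CH(COBr): acyl halide, 1 C=O (running total 7).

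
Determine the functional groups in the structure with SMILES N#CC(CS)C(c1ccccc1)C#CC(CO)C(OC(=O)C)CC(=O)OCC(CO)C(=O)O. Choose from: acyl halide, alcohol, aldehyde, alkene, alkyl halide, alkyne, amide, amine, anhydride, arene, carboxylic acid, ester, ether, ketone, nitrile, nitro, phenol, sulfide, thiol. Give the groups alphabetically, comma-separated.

alcohol, alkyne, arene, carboxylic acid, ester, nitrile, thiol

N≡C–: carbon triple-bonded to nitrogen → nitrile.
pendant –CH2SH → thiol.
pendant –C6H5: benzene ring → arene.
C≡C triple bond → alkyne.
pendant –CH2OH on an sp³ backbone C → alcohol.
pendant –OC(=O)CH3: an acyloxy group → ester.
–C(=O)–O–C with C on the carbonyl side → ester.
pendant –CH2OH on an sp³ backbone C → alcohol.
–COOH: carbonyl C bonded to –OH and C → carboxylic acid (the –OH is not a separate alcohol).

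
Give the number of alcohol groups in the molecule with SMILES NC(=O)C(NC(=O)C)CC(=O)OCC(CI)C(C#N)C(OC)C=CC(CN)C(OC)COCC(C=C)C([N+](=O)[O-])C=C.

0

–C(=O)NH2: carbonyl C bonded to C and to N → amide (the N is not a separate amine).
pendant –NHC(=O)CH3: N bonded to a carbonyl → amide (not amine).
–C(=O)–O–C with C on the carbonyl side → ester.
pendant –CH2X: halogen on sp³ carbon → alkyl halide.
pendant –C≡N: nitrile.
pendant –OCH3: C–O–C with sp³ C, no adjacent C=O → ether.
C=C double bond → alkene.
pendant –CH2NH2: N on sp³ C, no adjacent C=O → amine.
pendant –OCH3: C–O–C with sp³ C, no adjacent C=O → ether.
C–O–C with sp³ carbons on both sides and no adjacent C=O → ether.
pendant –CH=CH2: C=C double bond → alkene.
–NO2 on an sp³ carbon → nitro (the N=O is not a carbonyl).
C=C double bond → alkene.
No segment is a alcohol: CH(OCH3) is ether, not alcohol; CH(OCH3) is ether, not alcohol; CH2OCH2 is ether, not alcohol. → 0.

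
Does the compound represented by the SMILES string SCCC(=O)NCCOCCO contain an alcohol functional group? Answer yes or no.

Reading the structure from left to right:
  HSCH2: –SH on an sp³ carbon → thiol.
  CH2CONHCH2: –C(=O)–N– linkage → amide (the N is not an amine).
  CH2OCH2: C–O–C with sp³ carbons on both sides and no adjacent C=O → ether.
  CH2OH: –OH on an sp³ carbon → alcohol.
The CH2OH segment supplies the alcohol: –OH on an sp³ carbon → alcohol.

yes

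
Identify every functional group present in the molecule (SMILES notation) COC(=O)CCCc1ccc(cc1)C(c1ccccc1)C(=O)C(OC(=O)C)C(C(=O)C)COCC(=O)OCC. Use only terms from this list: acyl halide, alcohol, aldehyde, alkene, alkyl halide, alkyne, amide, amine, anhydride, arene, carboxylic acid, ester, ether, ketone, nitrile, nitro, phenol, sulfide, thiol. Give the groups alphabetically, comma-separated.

Reading the structure from left to right:
  CH3OOC: CH3O–C(=O)–: carbonyl C bonded to C and to –OCH3 → ester (not ketone + ether).
  C6H4: para-disubstituted benzene ring → arene.
  CH(C6H5): pendant –C6H5: benzene ring → arene.
  CO: –C(=O)– with carbon on both sides → ketone.
  CH(OCOCH3): pendant –OC(=O)CH3: an acyloxy group → ester.
  CH(COCH3): pendant –COCH3: carbonyl C bonded to two carbons → ketone.
  CH2OCH2: C–O–C with sp³ carbons on both sides and no adjacent C=O → ether.
  COOCH2CH3: –C(=O)OCH2CH3: carbonyl C bonded to C and to –OEt → ester.

arene, ester, ether, ketone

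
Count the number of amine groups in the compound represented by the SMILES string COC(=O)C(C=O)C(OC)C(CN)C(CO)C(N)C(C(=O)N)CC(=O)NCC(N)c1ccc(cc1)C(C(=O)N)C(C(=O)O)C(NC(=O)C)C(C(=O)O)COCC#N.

CH3O–C(=O)–: carbonyl C bonded to C and to –OCH3 → ester (not ketone + ether).
pendant –CHO: carbonyl C bonded to C and H → aldehyde.
pendant –OCH3: C–O–C with sp³ C, no adjacent C=O → ether.
pendant –CH2NH2: N on sp³ C, no adjacent C=O → amine.
pendant –CH2OH on an sp³ backbone C → alcohol.
–NH2 on an sp³ carbon with no adjacent C=O → amine.
pendant –CONH2: carbonyl C bonded to C and N → amide.
–C(=O)–N– linkage → amide (the N is not an amine).
–NH2 on an sp³ carbon with no adjacent C=O → amine.
para-disubstituted benzene ring → arene.
pendant –CONH2: carbonyl C bonded to C and N → amide.
pendant –COOH: carbonyl C bonded to C and –OH → carboxylic acid.
pendant –NHC(=O)CH3: N bonded to a carbonyl → amide (not amine).
pendant –COOH: carbonyl C bonded to C and –OH → carboxylic acid.
C–O–C with sp³ carbons on both sides and no adjacent C=O → ether.
–C≡N: carbon triple-bonded to nitrogen → nitrile.
Amine appears at: CH(CH2NH2), CH(NH2), CH(NH2) → 3.

3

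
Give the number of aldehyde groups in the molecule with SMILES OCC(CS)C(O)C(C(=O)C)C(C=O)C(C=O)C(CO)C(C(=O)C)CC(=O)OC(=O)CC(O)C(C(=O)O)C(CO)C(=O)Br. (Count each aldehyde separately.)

Working along the chain:
  HOCH2: HO– on an sp³ carbon → alcohol.
  CH(CH2SH): pendant –CH2SH → thiol.
  CH(OH): –OH on an sp³ carbon → alcohol (secondary).
  CH(COCH3): pendant –COCH3: carbonyl C bonded to two carbons → ketone.
  CH(CHO): pendant –CHO: carbonyl C bonded to C and H → aldehyde.
  CH(CHO): pendant –CHO: carbonyl C bonded to C and H → aldehyde.
  CH(CH2OH): pendant –CH2OH on an sp³ backbone C → alcohol.
  CH(COCH3): pendant –COCH3: carbonyl C bonded to two carbons → ketone.
  CH2CO-O-COCH2: two acyl groups sharing one oxygen, –C(=O)–O–C(=O)– → anhydride.
  CH(OH): –OH on an sp³ carbon → alcohol (secondary).
  CH(COOH): pendant –COOH: carbonyl C bonded to C and –OH → carboxylic acid.
  CH(CH2OH): pendant –CH2OH on an sp³ backbone C → alcohol.
  COBr: –C(=O)Br: carbonyl C bonded to C and to a halogen → acyl halide (not alkyl halide).
Aldehyde appears at: CH(CHO), CH(CHO) → 2.

2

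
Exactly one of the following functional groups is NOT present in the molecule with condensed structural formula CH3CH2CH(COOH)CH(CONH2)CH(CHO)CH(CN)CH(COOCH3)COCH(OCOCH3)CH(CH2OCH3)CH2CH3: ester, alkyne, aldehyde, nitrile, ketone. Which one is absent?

aldehyde: present (CH(CHO) — pendant –CHO: carbonyl C bonded to C and H → aldehyde).
ketone: present (CO — –C(=O)– with carbon on both sides → ketone).
nitrile: present (CH(CN) — pendant –C≡N: nitrile).
ester: present (CH(COOCH3) — pendant –COOCH3: carbonyl C bonded to C and –OCH3 → ester).
alkyne: absent. In CH(CN), the triple bond is C≡N, not C≡C, so it is a nitrile.

alkyne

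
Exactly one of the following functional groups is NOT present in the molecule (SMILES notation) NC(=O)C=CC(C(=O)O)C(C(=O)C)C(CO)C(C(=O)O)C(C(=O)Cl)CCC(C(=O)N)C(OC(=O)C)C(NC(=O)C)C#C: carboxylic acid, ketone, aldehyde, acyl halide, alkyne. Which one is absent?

carboxylic acid: present (CH(COOH) — pendant –COOH: carbonyl C bonded to C and –OH → carboxylic acid).
ketone: present (CH(COCH3) — pendant –COCH3: carbonyl C bonded to two carbons → ketone).
acyl halide: present (CH(COCl) — pendant –C(=O)X: carbonyl C bonded to C and halogen → acyl halide).
alkyne: present (C≡CH — C≡C triple bond → alkyne).
aldehyde: absent. In CH(COCH3), the carbonyl carbon is bonded to two carbons, so it is a ketone, not an aldehyde. In CH(COOH), the carbonyl carbon bears –OH, not –H, so it is a carboxylic acid.

aldehyde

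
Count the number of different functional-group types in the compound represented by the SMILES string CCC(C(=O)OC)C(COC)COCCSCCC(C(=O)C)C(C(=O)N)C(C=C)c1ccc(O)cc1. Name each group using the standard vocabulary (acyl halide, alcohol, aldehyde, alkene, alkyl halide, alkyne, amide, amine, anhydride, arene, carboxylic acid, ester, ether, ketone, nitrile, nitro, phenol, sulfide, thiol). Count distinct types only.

pendant –COOCH3: carbonyl C bonded to C and –OCH3 → ester.
pendant –CH2OCH3: C–O–C linkage → ether.
C–O–C with sp³ carbons on both sides and no adjacent C=O → ether.
C–S–C linkage → sulfide (thioether).
pendant –COCH3: carbonyl C bonded to two carbons → ketone.
pendant –CONH2: carbonyl C bonded to C and N → amide.
pendant –CH=CH2: C=C double bond → alkene.
–OH attached directly to an aromatic ring → phenol (not alcohol); the ring itself is an arene.
Distinct types present: alkene, amide, arene, ester, ether, ketone, phenol, sulfide.

8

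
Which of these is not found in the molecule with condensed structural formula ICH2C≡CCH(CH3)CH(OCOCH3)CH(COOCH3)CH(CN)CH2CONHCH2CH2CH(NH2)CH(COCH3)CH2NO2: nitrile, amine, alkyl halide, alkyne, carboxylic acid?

alkyne: present (C≡C — C≡C triple bond → alkyne).
amine: present (CH(NH2) — –NH2 on an sp³ carbon with no adjacent C=O → amine).
nitrile: present (CH(CN) — pendant –C≡N: nitrile).
alkyl halide: present (ICH2 — halogen on an sp³ carbon → alkyl halide).
carboxylic acid: absent. In each of CH(OCOCH3) and CH(COOCH3), the acyl oxygen is bonded to carbon (–O–C), not to H, so this is an ester. In CH2CONHCH2, the carbonyl is bonded to nitrogen, not to –OH; that is an amide.

carboxylic acid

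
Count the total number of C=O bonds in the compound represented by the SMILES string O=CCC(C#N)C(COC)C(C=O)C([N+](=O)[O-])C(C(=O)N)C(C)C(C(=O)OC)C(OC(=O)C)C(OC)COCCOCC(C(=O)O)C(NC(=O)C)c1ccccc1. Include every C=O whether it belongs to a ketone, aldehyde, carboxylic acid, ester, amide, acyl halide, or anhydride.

7

OHC: aldehyde, 1 C=O (running total 1).
CH(CHO): aldehyde, 1 C=O (running total 2).
CH(CONH2): amide, 1 C=O (running total 3).
CH(COOCH3): ester, 1 C=O (running total 4).
CH(OCOCH3): ester, 1 C=O (running total 5).
CH(COOH): carboxylic acid, 1 C=O (running total 6).
CH(NHCOCH3): amide, 1 C=O (running total 7).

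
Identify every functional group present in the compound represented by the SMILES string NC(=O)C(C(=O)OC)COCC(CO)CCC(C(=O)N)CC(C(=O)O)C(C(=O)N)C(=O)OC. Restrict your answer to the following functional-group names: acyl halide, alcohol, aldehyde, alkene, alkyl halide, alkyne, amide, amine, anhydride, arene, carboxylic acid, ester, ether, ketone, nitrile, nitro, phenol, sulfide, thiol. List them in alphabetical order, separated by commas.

Reading the structure from left to right:
  H2NCO: –C(=O)NH2: carbonyl C bonded to C and to N → amide (the N is not a separate amine).
  CH(COOCH3): pendant –COOCH3: carbonyl C bonded to C and –OCH3 → ester.
  CH2OCH2: C–O–C with sp³ carbons on both sides and no adjacent C=O → ether.
  CH(CH2OH): pendant –CH2OH on an sp³ backbone C → alcohol.
  CH(CONH2): pendant –CONH2: carbonyl C bonded to C and N → amide.
  CH(COOH): pendant –COOH: carbonyl C bonded to C and –OH → carboxylic acid.
  CH(CONH2): pendant –CONH2: carbonyl C bonded to C and N → amide.
  COOCH3: –C(=O)OCH3: carbonyl C bonded to C and to –OCH3 → ester (not ketone + ether).

alcohol, amide, carboxylic acid, ester, ether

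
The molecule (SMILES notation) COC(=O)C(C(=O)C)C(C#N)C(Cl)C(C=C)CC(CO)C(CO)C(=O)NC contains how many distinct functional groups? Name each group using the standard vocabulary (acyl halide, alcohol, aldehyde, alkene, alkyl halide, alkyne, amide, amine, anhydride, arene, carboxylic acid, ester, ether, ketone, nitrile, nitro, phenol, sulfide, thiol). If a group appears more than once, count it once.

CH3O–C(=O)–: carbonyl C bonded to C and to –OCH3 → ester (not ketone + ether).
pendant –COCH3: carbonyl C bonded to two carbons → ketone.
pendant –C≡N: nitrile.
halogen on an sp³ carbon → alkyl halide.
pendant –CH=CH2: C=C double bond → alkene.
pendant –CH2OH on an sp³ backbone C → alcohol.
pendant –CH2OH on an sp³ backbone C → alcohol.
–C(=O)NHCH3: carbonyl C bonded to C and to N → amide (the N is not an amine).
Distinct types present: alcohol, alkene, alkyl halide, amide, ester, ketone, nitrile.

7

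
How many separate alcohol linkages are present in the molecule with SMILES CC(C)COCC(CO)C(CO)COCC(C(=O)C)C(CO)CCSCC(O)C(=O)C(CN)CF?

4

C–O–C with sp³ carbons on both sides and no adjacent C=O → ether.
pendant –CH2OH on an sp³ backbone C → alcohol.
pendant –CH2OH on an sp³ backbone C → alcohol.
C–O–C with sp³ carbons on both sides and no adjacent C=O → ether.
pendant –COCH3: carbonyl C bonded to two carbons → ketone.
pendant –CH2OH on an sp³ backbone C → alcohol.
C–S–C linkage → sulfide (thioether).
–OH on an sp³ carbon → alcohol (secondary).
–C(=O)– with carbon on both sides → ketone.
pendant –CH2NH2: N on sp³ C, no adjacent C=O → amine.
halogen on an sp³ carbon → alkyl halide.
Alcohol appears at: CH(CH2OH), CH(CH2OH), CH(CH2OH), CH(OH) → 4.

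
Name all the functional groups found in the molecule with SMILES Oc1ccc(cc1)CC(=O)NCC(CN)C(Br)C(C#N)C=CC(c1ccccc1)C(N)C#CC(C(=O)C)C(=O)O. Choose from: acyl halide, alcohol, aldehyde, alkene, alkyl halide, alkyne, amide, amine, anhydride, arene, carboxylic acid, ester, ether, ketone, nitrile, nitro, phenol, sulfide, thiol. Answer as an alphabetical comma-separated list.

alkene, alkyl halide, alkyne, amide, amine, arene, carboxylic acid, ketone, nitrile, phenol

–OH attached directly to an aromatic ring → phenol (not alcohol); the ring itself is an arene.
–C(=O)–N– linkage → amide (the N is not an amine).
pendant –CH2NH2: N on sp³ C, no adjacent C=O → amine.
halogen on an sp³ carbon → alkyl halide.
pendant –C≡N: nitrile.
C=C double bond → alkene.
pendant –C6H5: benzene ring → arene.
–NH2 on an sp³ carbon with no adjacent C=O → amine.
C≡C triple bond → alkyne.
pendant –COCH3: carbonyl C bonded to two carbons → ketone.
–COOH: carbonyl C bonded to –OH and C → carboxylic acid (the –OH is not a separate alcohol).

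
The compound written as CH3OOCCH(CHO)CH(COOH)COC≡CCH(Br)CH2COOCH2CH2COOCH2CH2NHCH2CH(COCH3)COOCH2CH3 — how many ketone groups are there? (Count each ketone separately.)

2

CH3O–C(=O)–: carbonyl C bonded to C and to –OCH3 → ester (not ketone + ether).
pendant –CHO: carbonyl C bonded to C and H → aldehyde.
pendant –COOH: carbonyl C bonded to C and –OH → carboxylic acid.
–C(=O)– with carbon on both sides → ketone.
C≡C triple bond → alkyne.
halogen on an sp³ carbon → alkyl halide.
–C(=O)–O–C with C on the carbonyl side → ester.
–C(=O)–O–C with C on the carbonyl side → ester.
C–N–C with sp³ carbons and no adjacent C=O → amine (secondary).
pendant –COCH3: carbonyl C bonded to two carbons → ketone.
–C(=O)OCH2CH3: carbonyl C bonded to C and to –OEt → ester.
Ketone appears at: CO, CH(COCH3) → 2.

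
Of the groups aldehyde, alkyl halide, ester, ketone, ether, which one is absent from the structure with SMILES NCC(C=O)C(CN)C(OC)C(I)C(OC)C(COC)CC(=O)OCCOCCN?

ketone

aldehyde: present (CH(CHO) — pendant –CHO: carbonyl C bonded to C and H → aldehyde).
ester: present (CH2COOCH2 — –C(=O)–O–C with C on the carbonyl side → ester).
ether: present (CH(OCH3) — pendant –OCH3: C–O–C with sp³ C, no adjacent C=O → ether).
alkyl halide: present (CH(I) — halogen on an sp³ carbon → alkyl halide).
ketone: absent. In CH2COOCH2, the C=O is bonded to an –O–C group, which defines an ester, not a ketone. In CH(CHO), the carbonyl carbon carries an H, so it is an aldehyde, not a ketone.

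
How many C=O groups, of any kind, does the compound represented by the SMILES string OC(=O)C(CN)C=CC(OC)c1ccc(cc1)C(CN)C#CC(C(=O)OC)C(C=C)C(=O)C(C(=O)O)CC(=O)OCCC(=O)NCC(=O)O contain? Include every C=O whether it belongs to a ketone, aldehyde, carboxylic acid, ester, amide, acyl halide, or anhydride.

7

HOOC: carboxylic acid, 1 C=O (running total 1).
CH(COOCH3): ester, 1 C=O (running total 2).
CO: ketone, 1 C=O (running total 3).
CH(COOH): carboxylic acid, 1 C=O (running total 4).
CH2COOCH2: ester, 1 C=O (running total 5).
CH2CONHCH2: amide, 1 C=O (running total 6).
COOH: carboxylic acid, 1 C=O (running total 7).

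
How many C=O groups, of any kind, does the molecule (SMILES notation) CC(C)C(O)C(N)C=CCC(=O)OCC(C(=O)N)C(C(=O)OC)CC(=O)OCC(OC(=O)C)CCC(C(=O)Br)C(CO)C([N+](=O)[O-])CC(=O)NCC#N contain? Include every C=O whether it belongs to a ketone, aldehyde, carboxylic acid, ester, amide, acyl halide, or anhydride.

CH2COOCH2: ester, 1 C=O (running total 1).
CH(CONH2): amide, 1 C=O (running total 2).
CH(COOCH3): ester, 1 C=O (running total 3).
CH2COOCH2: ester, 1 C=O (running total 4).
CH(OCOCH3): ester, 1 C=O (running total 5).
CH(COBr): acyl halide, 1 C=O (running total 6).
CH2CONHCH2: amide, 1 C=O (running total 7).

7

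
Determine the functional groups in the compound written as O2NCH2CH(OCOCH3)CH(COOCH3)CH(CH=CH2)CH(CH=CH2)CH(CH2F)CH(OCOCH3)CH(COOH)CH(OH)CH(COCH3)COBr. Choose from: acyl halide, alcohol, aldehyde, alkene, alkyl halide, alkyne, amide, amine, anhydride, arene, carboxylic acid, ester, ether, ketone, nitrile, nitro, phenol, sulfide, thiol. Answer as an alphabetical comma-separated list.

acyl halide, alcohol, alkene, alkyl halide, carboxylic acid, ester, ketone, nitro

Taking each segment in turn:
  O2NCH2: –NO2 on carbon → nitro group.
  CH(OCOCH3): pendant –OC(=O)CH3: an acyloxy group → ester.
  CH(COOCH3): pendant –COOCH3: carbonyl C bonded to C and –OCH3 → ester.
  CH(CH=CH2): pendant –CH=CH2: C=C double bond → alkene.
  CH(CH=CH2): pendant –CH=CH2: C=C double bond → alkene.
  CH(CH2F): pendant –CH2X: halogen on sp³ carbon → alkyl halide.
  CH(OCOCH3): pendant –OC(=O)CH3: an acyloxy group → ester.
  CH(COOH): pendant –COOH: carbonyl C bonded to C and –OH → carboxylic acid.
  CH(OH): –OH on an sp³ carbon → alcohol (secondary).
  CH(COCH3): pendant –COCH3: carbonyl C bonded to two carbons → ketone.
  COBr: –C(=O)Br: carbonyl C bonded to C and to a halogen → acyl halide (not alkyl halide).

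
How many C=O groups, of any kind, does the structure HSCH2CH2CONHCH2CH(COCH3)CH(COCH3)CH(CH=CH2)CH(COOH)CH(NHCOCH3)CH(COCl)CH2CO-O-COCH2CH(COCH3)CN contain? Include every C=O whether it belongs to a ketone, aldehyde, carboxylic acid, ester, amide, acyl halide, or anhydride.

9

CH2CONHCH2: amide, 1 C=O (running total 1).
CH(COCH3): ketone, 1 C=O (running total 2).
CH(COCH3): ketone, 1 C=O (running total 3).
CH(COOH): carboxylic acid, 1 C=O (running total 4).
CH(NHCOCH3): amide, 1 C=O (running total 5).
CH(COCl): acyl halide, 1 C=O (running total 6).
CH2CO-O-COCH2: anhydride, 2 C=O (running total 8).
CH(COCH3): ketone, 1 C=O (running total 9).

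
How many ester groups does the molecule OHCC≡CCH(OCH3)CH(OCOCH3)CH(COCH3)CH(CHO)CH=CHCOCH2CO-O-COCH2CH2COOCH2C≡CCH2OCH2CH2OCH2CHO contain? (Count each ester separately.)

terminal –CHO: carbonyl C bonded to H and C → aldehyde.
C≡C triple bond → alkyne.
pendant –OCH3: C–O–C with sp³ C, no adjacent C=O → ether.
pendant –OC(=O)CH3: an acyloxy group → ester.
pendant –COCH3: carbonyl C bonded to two carbons → ketone.
pendant –CHO: carbonyl C bonded to C and H → aldehyde.
C=C double bond → alkene.
–C(=O)– with carbon on both sides → ketone.
two acyl groups sharing one oxygen, –C(=O)–O–C(=O)– → anhydride.
–C(=O)–O–C with C on the carbonyl side → ester.
C≡C triple bond → alkyne.
C–O–C with sp³ carbons on both sides and no adjacent C=O → ether.
C–O–C with sp³ carbons on both sides and no adjacent C=O → ether.
terminal –CHO: carbonyl C bonded to H and C → aldehyde.
Ester appears at: CH(OCOCH3), CH2COOCH2 → 2.

2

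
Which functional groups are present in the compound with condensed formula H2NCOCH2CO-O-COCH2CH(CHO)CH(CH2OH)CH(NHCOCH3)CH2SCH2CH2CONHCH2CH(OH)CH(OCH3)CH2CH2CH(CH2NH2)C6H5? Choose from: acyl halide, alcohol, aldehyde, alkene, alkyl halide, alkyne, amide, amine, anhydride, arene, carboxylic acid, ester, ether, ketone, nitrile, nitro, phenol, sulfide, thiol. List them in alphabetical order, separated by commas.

–C(=O)NH2: carbonyl C bonded to C and to N → amide (the N is not a separate amine).
two acyl groups sharing one oxygen, –C(=O)–O–C(=O)– → anhydride.
pendant –CHO: carbonyl C bonded to C and H → aldehyde.
pendant –CH2OH on an sp³ backbone C → alcohol.
pendant –NHC(=O)CH3: N bonded to a carbonyl → amide (not amine).
C–S–C linkage → sulfide (thioether).
–C(=O)–N– linkage → amide (the N is not an amine).
–OH on an sp³ carbon → alcohol (secondary).
pendant –OCH3: C–O–C with sp³ C, no adjacent C=O → ether.
pendant –CH2NH2: N on sp³ C, no adjacent C=O → amine.
–C6H5 phenyl ring → arene.

alcohol, aldehyde, amide, amine, anhydride, arene, ether, sulfide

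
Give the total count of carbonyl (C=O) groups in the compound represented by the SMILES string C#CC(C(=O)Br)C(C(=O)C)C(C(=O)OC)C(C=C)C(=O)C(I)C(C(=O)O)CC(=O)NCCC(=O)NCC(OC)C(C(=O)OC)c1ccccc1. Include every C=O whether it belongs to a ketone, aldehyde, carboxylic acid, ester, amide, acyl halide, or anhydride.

CH(COBr): acyl halide, 1 C=O (running total 1).
CH(COCH3): ketone, 1 C=O (running total 2).
CH(COOCH3): ester, 1 C=O (running total 3).
CO: ketone, 1 C=O (running total 4).
CH(COOH): carboxylic acid, 1 C=O (running total 5).
CH2CONHCH2: amide, 1 C=O (running total 6).
CH2CONHCH2: amide, 1 C=O (running total 7).
CH(COOCH3): ester, 1 C=O (running total 8).

8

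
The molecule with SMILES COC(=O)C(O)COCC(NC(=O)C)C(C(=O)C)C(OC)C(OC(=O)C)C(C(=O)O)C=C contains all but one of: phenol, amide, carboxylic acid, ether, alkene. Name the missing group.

carboxylic acid: present (CH(COOH) — pendant –COOH: carbonyl C bonded to C and –OH → carboxylic acid).
alkene: present (CH=CH2 — C=C double bond → alkene).
amide: present (CH(NHCOCH3) — pendant –NHC(=O)CH3: N bonded to a carbonyl → amide (not amine)).
ether: present (CH2OCH2 — C–O–C with sp³ carbons on both sides and no adjacent C=O → ether).
phenol: absent. In CH(OH), the –OH is on an sp³ carbon, not on an aromatic ring, so it is an alcohol.

phenol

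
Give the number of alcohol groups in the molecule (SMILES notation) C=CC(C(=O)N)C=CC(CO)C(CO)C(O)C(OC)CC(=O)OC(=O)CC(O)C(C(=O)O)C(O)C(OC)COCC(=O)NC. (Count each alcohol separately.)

C=C double bond → alkene.
pendant –CONH2: carbonyl C bonded to C and N → amide.
C=C double bond → alkene.
pendant –CH2OH on an sp³ backbone C → alcohol.
pendant –CH2OH on an sp³ backbone C → alcohol.
–OH on an sp³ carbon → alcohol (secondary).
pendant –OCH3: C–O–C with sp³ C, no adjacent C=O → ether.
two acyl groups sharing one oxygen, –C(=O)–O–C(=O)– → anhydride.
–OH on an sp³ carbon → alcohol (secondary).
pendant –COOH: carbonyl C bonded to C and –OH → carboxylic acid.
–OH on an sp³ carbon → alcohol (secondary).
pendant –OCH3: C–O–C with sp³ C, no adjacent C=O → ether.
C–O–C with sp³ carbons on both sides and no adjacent C=O → ether.
–C(=O)NHCH3: carbonyl C bonded to C and to N → amide (the N is not an amine).
Alcohol appears at: CH(CH2OH), CH(CH2OH), CH(OH), CH(OH), CH(OH) → 5.

5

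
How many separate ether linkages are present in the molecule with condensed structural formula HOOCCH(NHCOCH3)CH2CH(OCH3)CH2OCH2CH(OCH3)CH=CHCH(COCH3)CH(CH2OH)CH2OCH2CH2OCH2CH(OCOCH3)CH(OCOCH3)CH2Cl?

–COOH: carbonyl C bonded to –OH and C → carboxylic acid (the –OH is not a separate alcohol).
pendant –NHC(=O)CH3: N bonded to a carbonyl → amide (not amine).
pendant –OCH3: C–O–C with sp³ C, no adjacent C=O → ether.
C–O–C with sp³ carbons on both sides and no adjacent C=O → ether.
pendant –OCH3: C–O–C with sp³ C, no adjacent C=O → ether.
C=C double bond → alkene.
pendant –COCH3: carbonyl C bonded to two carbons → ketone.
pendant –CH2OH on an sp³ backbone C → alcohol.
C–O–C with sp³ carbons on both sides and no adjacent C=O → ether.
C–O–C with sp³ carbons on both sides and no adjacent C=O → ether.
pendant –OC(=O)CH3: an acyloxy group → ester.
pendant –OC(=O)CH3: an acyloxy group → ester.
halogen on an sp³ carbon → alkyl halide.
Ether appears at: CH(OCH3), CH2OCH2, CH(OCH3), CH2OCH2, CH2OCH2 → 5.

5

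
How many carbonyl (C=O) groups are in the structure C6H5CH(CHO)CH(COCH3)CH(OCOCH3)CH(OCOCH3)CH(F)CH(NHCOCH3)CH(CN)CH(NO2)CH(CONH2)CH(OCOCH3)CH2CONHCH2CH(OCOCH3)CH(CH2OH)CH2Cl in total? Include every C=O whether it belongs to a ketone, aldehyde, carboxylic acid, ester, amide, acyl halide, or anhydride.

CH(CHO): aldehyde, 1 C=O (running total 1).
CH(COCH3): ketone, 1 C=O (running total 2).
CH(OCOCH3): ester, 1 C=O (running total 3).
CH(OCOCH3): ester, 1 C=O (running total 4).
CH(NHCOCH3): amide, 1 C=O (running total 5).
CH(CONH2): amide, 1 C=O (running total 6).
CH(OCOCH3): ester, 1 C=O (running total 7).
CH2CONHCH2: amide, 1 C=O (running total 8).
CH(OCOCH3): ester, 1 C=O (running total 9).

9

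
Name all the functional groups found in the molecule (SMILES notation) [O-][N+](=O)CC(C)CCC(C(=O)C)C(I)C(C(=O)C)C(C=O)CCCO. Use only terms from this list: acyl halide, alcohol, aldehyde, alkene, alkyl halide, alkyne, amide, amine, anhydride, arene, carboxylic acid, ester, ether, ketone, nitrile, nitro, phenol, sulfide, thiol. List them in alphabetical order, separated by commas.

alcohol, aldehyde, alkyl halide, ketone, nitro

–NO2 on carbon → nitro group.
pendant –COCH3: carbonyl C bonded to two carbons → ketone.
halogen on an sp³ carbon → alkyl halide.
pendant –COCH3: carbonyl C bonded to two carbons → ketone.
pendant –CHO: carbonyl C bonded to C and H → aldehyde.
–OH on an sp³ carbon → alcohol.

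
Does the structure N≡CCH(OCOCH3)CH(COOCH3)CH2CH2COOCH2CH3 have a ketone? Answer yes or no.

Reading the structure from left to right:
  N≡C: N≡C–: carbon triple-bonded to nitrogen → nitrile.
  CH(OCOCH3): pendant –OC(=O)CH3: an acyloxy group → ester.
  CH(COOCH3): pendant –COOCH3: carbonyl C bonded to C and –OCH3 → ester.
  COOCH2CH3: –C(=O)OCH2CH3: carbonyl C bonded to C and to –OEt → ester.
In each of CH(OCOCH3), CH(COOCH3) and COOCH2CH3, the C=O is bonded to an –O–C group, which defines an ester, not a ketone.
The groups actually present are: ester, nitrile.

no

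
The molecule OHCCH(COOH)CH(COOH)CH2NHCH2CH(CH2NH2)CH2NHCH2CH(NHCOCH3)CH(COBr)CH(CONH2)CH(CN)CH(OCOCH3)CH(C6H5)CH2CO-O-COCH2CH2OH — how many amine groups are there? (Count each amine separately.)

3

terminal –CHO: carbonyl C bonded to H and C → aldehyde.
pendant –COOH: carbonyl C bonded to C and –OH → carboxylic acid.
pendant –COOH: carbonyl C bonded to C and –OH → carboxylic acid.
C–N–C with sp³ carbons and no adjacent C=O → amine (secondary).
pendant –CH2NH2: N on sp³ C, no adjacent C=O → amine.
C–N–C with sp³ carbons and no adjacent C=O → amine (secondary).
pendant –NHC(=O)CH3: N bonded to a carbonyl → amide (not amine).
pendant –C(=O)X: carbonyl C bonded to C and halogen → acyl halide.
pendant –CONH2: carbonyl C bonded to C and N → amide.
pendant –C≡N: nitrile.
pendant –OC(=O)CH3: an acyloxy group → ester.
pendant –C6H5: benzene ring → arene.
two acyl groups sharing one oxygen, –C(=O)–O–C(=O)– → anhydride.
–OH on an sp³ carbon → alcohol.
Amine appears at: CH2NHCH2, CH(CH2NH2), CH2NHCH2 → 3.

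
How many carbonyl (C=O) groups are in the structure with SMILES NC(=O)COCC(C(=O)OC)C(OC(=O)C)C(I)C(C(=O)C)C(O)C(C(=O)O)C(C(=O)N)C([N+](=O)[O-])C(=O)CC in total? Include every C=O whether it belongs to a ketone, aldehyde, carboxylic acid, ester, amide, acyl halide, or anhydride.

H2NCO: amide, 1 C=O (running total 1).
CH(COOCH3): ester, 1 C=O (running total 2).
CH(OCOCH3): ester, 1 C=O (running total 3).
CH(COCH3): ketone, 1 C=O (running total 4).
CH(COOH): carboxylic acid, 1 C=O (running total 5).
CH(CONH2): amide, 1 C=O (running total 6).
CO: ketone, 1 C=O (running total 7).

7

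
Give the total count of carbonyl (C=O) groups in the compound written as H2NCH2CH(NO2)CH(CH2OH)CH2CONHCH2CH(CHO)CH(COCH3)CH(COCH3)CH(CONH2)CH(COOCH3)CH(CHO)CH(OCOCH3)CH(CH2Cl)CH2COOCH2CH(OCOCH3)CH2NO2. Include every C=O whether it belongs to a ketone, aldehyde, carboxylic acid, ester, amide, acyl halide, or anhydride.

10

CH2CONHCH2: amide, 1 C=O (running total 1).
CH(CHO): aldehyde, 1 C=O (running total 2).
CH(COCH3): ketone, 1 C=O (running total 3).
CH(COCH3): ketone, 1 C=O (running total 4).
CH(CONH2): amide, 1 C=O (running total 5).
CH(COOCH3): ester, 1 C=O (running total 6).
CH(CHO): aldehyde, 1 C=O (running total 7).
CH(OCOCH3): ester, 1 C=O (running total 8).
CH2COOCH2: ester, 1 C=O (running total 9).
CH(OCOCH3): ester, 1 C=O (running total 10).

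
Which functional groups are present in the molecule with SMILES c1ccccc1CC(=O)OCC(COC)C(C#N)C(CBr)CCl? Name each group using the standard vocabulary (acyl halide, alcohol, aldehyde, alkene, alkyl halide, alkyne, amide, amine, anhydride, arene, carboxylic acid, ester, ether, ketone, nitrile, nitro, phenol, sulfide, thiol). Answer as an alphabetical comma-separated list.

C6H5– phenyl ring → arene.
–C(=O)–O–C with C on the carbonyl side → ester.
pendant –CH2OCH3: C–O–C linkage → ether.
pendant –C≡N: nitrile.
pendant –CH2X: halogen on sp³ carbon → alkyl halide.
halogen on an sp³ carbon → alkyl halide.

alkyl halide, arene, ester, ether, nitrile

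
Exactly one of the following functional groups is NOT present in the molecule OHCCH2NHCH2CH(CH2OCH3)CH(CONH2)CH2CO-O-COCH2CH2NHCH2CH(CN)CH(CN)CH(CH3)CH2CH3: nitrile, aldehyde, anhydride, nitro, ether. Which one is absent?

anhydride: present (CH2CO-O-COCH2 — two acyl groups sharing one oxygen, –C(=O)–O–C(=O)– → anhydride).
aldehyde: present (OHC — terminal –CHO: carbonyl C bonded to H and C → aldehyde).
nitrile: present (CH(CN) — pendant –C≡N: nitrile).
ether: present (CH(CH2OCH3) — pendant –CH2OCH3: C–O–C linkage → ether).
nitro: no segment matches this pattern.

nitro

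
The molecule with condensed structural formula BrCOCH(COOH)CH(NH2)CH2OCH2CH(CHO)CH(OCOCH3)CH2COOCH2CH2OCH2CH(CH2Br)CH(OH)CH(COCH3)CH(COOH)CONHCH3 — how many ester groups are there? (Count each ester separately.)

2

Taking each segment in turn:
  BrCO: –C(=O)Br: carbonyl C bonded to C and to a halogen → acyl halide (not alkyl halide).
  CH(COOH): pendant –COOH: carbonyl C bonded to C and –OH → carboxylic acid.
  CH(NH2): –NH2 on an sp³ carbon with no adjacent C=O → amine.
  CH2OCH2: C–O–C with sp³ carbons on both sides and no adjacent C=O → ether.
  CH(CHO): pendant –CHO: carbonyl C bonded to C and H → aldehyde.
  CH(OCOCH3): pendant –OC(=O)CH3: an acyloxy group → ester.
  CH2COOCH2: –C(=O)–O–C with C on the carbonyl side → ester.
  CH2OCH2: C–O–C with sp³ carbons on both sides and no adjacent C=O → ether.
  CH(CH2Br): pendant –CH2X: halogen on sp³ carbon → alkyl halide.
  CH(OH): –OH on an sp³ carbon → alcohol (secondary).
  CH(COCH3): pendant –COCH3: carbonyl C bonded to two carbons → ketone.
  CH(COOH): pendant –COOH: carbonyl C bonded to C and –OH → carboxylic acid.
  CONHCH3: –C(=O)NHCH3: carbonyl C bonded to C and to N → amide (the N is not an amine).
Ester appears at: CH(OCOCH3), CH2COOCH2 → 2.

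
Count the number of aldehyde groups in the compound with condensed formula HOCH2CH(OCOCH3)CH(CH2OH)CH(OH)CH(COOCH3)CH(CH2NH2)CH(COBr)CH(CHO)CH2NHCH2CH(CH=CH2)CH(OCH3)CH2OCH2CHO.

HO– on an sp³ carbon → alcohol.
pendant –OC(=O)CH3: an acyloxy group → ester.
pendant –CH2OH on an sp³ backbone C → alcohol.
–OH on an sp³ carbon → alcohol (secondary).
pendant –COOCH3: carbonyl C bonded to C and –OCH3 → ester.
pendant –CH2NH2: N on sp³ C, no adjacent C=O → amine.
pendant –C(=O)X: carbonyl C bonded to C and halogen → acyl halide.
pendant –CHO: carbonyl C bonded to C and H → aldehyde.
C–N–C with sp³ carbons and no adjacent C=O → amine (secondary).
pendant –CH=CH2: C=C double bond → alkene.
pendant –OCH3: C–O–C with sp³ C, no adjacent C=O → ether.
C–O–C with sp³ carbons on both sides and no adjacent C=O → ether.
terminal –CHO: carbonyl C bonded to H and C → aldehyde.
Aldehyde appears at: CH(CHO), CHO → 2.

2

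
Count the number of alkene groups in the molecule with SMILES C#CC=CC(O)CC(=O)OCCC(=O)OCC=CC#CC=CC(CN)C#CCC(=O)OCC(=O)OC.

3

C≡C triple bond → alkyne.
C=C double bond → alkene.
–OH on an sp³ carbon → alcohol (secondary).
–C(=O)–O–C with C on the carbonyl side → ester.
–C(=O)–O–C with C on the carbonyl side → ester.
C=C double bond → alkene.
C≡C triple bond → alkyne.
C=C double bond → alkene.
pendant –CH2NH2: N on sp³ C, no adjacent C=O → amine.
C≡C triple bond → alkyne.
–C(=O)–O–C with C on the carbonyl side → ester.
–C(=O)OCH3: carbonyl C bonded to C and to –OCH3 → ester (not ketone + ether).
Alkene appears at: CH=CH, CH=CH, CH=CH → 3.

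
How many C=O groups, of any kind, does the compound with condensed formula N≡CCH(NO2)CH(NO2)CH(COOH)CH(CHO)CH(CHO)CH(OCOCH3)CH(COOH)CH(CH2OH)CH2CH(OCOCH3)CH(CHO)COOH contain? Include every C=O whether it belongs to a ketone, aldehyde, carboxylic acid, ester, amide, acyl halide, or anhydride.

8

CH(COOH): carboxylic acid, 1 C=O (running total 1).
CH(CHO): aldehyde, 1 C=O (running total 2).
CH(CHO): aldehyde, 1 C=O (running total 3).
CH(OCOCH3): ester, 1 C=O (running total 4).
CH(COOH): carboxylic acid, 1 C=O (running total 5).
CH(OCOCH3): ester, 1 C=O (running total 6).
CH(CHO): aldehyde, 1 C=O (running total 7).
COOH: carboxylic acid, 1 C=O (running total 8).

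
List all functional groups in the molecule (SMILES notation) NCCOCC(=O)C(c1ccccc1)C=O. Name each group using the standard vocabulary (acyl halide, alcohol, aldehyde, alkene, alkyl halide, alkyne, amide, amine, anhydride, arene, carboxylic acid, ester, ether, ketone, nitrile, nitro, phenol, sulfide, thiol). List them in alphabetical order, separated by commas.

aldehyde, amine, arene, ether, ketone

Reading the structure from left to right:
  H2NCH2: –NH2 on an sp³ carbon with no adjacent C=O → amine.
  CH2OCH2: C–O–C with sp³ carbons on both sides and no adjacent C=O → ether.
  CO: –C(=O)– with carbon on both sides → ketone.
  CH(C6H5): pendant –C6H5: benzene ring → arene.
  CHO: terminal –CHO: carbonyl C bonded to H and C → aldehyde.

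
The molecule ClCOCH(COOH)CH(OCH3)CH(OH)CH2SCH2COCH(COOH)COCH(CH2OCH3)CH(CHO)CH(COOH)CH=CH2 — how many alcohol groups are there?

Reading the structure from left to right:
  ClCO: –C(=O)Cl: carbonyl C bonded to C and to a halogen → acyl halide (not alkyl halide).
  CH(COOH): pendant –COOH: carbonyl C bonded to C and –OH → carboxylic acid.
  CH(OCH3): pendant –OCH3: C–O–C with sp³ C, no adjacent C=O → ether.
  CH(OH): –OH on an sp³ carbon → alcohol (secondary).
  CH2SCH2: C–S–C linkage → sulfide (thioether).
  CO: –C(=O)– with carbon on both sides → ketone.
  CH(COOH): pendant –COOH: carbonyl C bonded to C and –OH → carboxylic acid.
  CO: –C(=O)– with carbon on both sides → ketone.
  CH(CH2OCH3): pendant –CH2OCH3: C–O–C linkage → ether.
  CH(CHO): pendant –CHO: carbonyl C bonded to C and H → aldehyde.
  CH(COOH): pendant –COOH: carbonyl C bonded to C and –OH → carboxylic acid.
  CH=CH2: C=C double bond → alkene.
Alcohol appears at: CH(OH) → 1.

1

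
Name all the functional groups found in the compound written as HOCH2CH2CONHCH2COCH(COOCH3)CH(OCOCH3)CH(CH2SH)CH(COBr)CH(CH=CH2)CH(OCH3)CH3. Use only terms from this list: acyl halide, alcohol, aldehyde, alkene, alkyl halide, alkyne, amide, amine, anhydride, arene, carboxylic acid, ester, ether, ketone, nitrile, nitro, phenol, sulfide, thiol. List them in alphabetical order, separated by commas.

Working along the chain:
  HOCH2: HO– on an sp³ carbon → alcohol.
  CH2CONHCH2: –C(=O)–N– linkage → amide (the N is not an amine).
  CO: –C(=O)– with carbon on both sides → ketone.
  CH(COOCH3): pendant –COOCH3: carbonyl C bonded to C and –OCH3 → ester.
  CH(OCOCH3): pendant –OC(=O)CH3: an acyloxy group → ester.
  CH(CH2SH): pendant –CH2SH → thiol.
  CH(COBr): pendant –C(=O)X: carbonyl C bonded to C and halogen → acyl halide.
  CH(CH=CH2): pendant –CH=CH2: C=C double bond → alkene.
  CH(OCH3): pendant –OCH3: C–O–C with sp³ C, no adjacent C=O → ether.

acyl halide, alcohol, alkene, amide, ester, ether, ketone, thiol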